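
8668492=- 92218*( - 94 )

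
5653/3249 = 1 + 2404/3249 = 1.74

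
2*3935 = 7870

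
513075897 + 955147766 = 1468223663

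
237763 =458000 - 220237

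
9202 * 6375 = 58662750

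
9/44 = 9/44  =  0.20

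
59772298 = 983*60806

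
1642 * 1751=2875142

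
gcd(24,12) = 12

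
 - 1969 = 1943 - 3912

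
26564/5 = 5312 + 4/5 = 5312.80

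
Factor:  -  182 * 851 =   -  154882 = - 2^1 * 7^1*13^1*23^1*37^1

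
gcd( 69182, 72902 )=2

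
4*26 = 104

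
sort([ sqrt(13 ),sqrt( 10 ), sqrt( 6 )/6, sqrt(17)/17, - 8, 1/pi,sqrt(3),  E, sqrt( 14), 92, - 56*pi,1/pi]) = [ - 56*pi, - 8,sqrt(17) /17,1/pi, 1/pi , sqrt( 6 ) /6,  sqrt(3),E, sqrt(10),  sqrt(13),sqrt(14 ),92]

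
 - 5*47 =-235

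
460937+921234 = 1382171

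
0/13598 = 0 = 0.00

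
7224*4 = 28896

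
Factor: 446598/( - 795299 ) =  - 2^1*3^2*43^1*577^1 * 795299^ ( - 1 )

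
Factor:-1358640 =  - 2^4 * 3^3*5^1*17^1*37^1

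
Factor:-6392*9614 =- 61452688 = -  2^4*11^1 * 17^1 * 19^1*23^1*47^1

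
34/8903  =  34/8903 = 0.00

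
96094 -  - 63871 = 159965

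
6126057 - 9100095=  -  2974038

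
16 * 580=9280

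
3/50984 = 3/50984 = 0.00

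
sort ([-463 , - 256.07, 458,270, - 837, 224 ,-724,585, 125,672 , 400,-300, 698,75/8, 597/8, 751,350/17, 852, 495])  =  [ - 837, - 724 , - 463,-300,-256.07 , 75/8,350/17,597/8 , 125,224 , 270,400,458, 495,585,  672,698,751, 852 ] 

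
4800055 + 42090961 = 46891016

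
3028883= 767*3949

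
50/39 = 1  +  11/39= 1.28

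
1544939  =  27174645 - 25629706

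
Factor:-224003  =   - 13^1 *17231^1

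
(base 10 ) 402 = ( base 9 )486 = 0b110010010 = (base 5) 3102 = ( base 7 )1113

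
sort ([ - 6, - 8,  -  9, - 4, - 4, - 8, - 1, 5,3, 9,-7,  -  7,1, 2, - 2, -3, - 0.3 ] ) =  [-9, - 8, - 8,  -  7,  -  7,-6,  -  4,-4, - 3, - 2,-1 , - 0.3,  1,  2,3,5,9 ]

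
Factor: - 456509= - 307^1 * 1487^1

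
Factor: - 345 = - 3^1*5^1*23^1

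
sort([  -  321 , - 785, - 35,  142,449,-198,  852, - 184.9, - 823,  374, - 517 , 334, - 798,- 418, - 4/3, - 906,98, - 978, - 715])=[ - 978, - 906, - 823, - 798, - 785, - 715, - 517, - 418, - 321, - 198, -184.9, - 35, - 4/3, 98,142,334,374,449,  852]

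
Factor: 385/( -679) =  - 5^1*11^1*97^ ( - 1) = -55/97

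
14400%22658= 14400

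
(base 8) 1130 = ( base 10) 600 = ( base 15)2A0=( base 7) 1515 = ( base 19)1cb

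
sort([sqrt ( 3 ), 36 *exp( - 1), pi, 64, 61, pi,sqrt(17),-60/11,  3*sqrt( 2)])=[ - 60/11,sqrt(3),pi , pi,sqrt( 17),  3*sqrt( 2),36*exp( - 1 ), 61, 64 ]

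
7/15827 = 1/2261 = 0.00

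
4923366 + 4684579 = 9607945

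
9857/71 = 138 + 59/71  =  138.83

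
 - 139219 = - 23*6053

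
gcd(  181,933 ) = 1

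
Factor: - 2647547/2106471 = -3^(-1)*7^1*613^1*617^1*  797^(-1 )*881^(- 1)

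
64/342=32/171 = 0.19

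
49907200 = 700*71296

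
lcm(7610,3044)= 15220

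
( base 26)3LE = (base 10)2588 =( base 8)5034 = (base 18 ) 7he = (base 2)101000011100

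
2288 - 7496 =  - 5208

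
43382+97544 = 140926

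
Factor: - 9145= -5^1*31^1*59^1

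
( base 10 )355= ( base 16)163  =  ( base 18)11D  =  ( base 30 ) BP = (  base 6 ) 1351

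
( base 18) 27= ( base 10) 43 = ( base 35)18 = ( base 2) 101011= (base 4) 223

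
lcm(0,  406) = 0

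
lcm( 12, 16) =48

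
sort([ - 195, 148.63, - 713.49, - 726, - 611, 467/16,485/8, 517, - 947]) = [ -947,  -  726, - 713.49, - 611,  -  195, 467/16 , 485/8, 148.63  ,  517] 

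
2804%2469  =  335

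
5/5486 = 5/5486 = 0.00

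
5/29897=5/29897 = 0.00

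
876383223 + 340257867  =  1216641090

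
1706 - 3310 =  - 1604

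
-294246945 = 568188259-862435204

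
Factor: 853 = 853^1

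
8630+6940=15570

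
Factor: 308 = 2^2*7^1*11^1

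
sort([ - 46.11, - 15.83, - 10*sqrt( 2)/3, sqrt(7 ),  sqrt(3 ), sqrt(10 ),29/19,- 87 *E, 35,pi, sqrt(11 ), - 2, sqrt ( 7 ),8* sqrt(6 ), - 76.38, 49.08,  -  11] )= [ - 87 *E, - 76.38, - 46.11, - 15.83 ,-11, - 10 * sqrt ( 2 ) /3, - 2, 29/19,sqrt(3 ), sqrt(7)  ,  sqrt(7 ), pi,sqrt(10 ), sqrt (11 ),8*sqrt(6), 35, 49.08]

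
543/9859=543/9859 = 0.06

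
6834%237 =198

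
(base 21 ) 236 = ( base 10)951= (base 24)1FF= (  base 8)1667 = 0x3B7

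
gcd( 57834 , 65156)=14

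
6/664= 3/332 =0.01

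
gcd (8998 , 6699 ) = 11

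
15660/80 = 195 + 3/4  =  195.75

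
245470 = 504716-259246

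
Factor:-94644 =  - 2^2*3^2 * 11^1*239^1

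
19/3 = 6 + 1/3 = 6.33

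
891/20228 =891/20228 = 0.04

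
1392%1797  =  1392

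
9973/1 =9973=9973.00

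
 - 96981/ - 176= 96981/176 = 551.03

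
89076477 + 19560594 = 108637071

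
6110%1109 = 565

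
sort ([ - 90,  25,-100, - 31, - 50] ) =[ - 100,- 90 , - 50, -31,  25]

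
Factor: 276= 2^2*3^1*  23^1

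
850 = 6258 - 5408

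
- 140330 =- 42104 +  - 98226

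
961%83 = 48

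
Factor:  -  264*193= -50952 = -2^3*3^1*11^1*193^1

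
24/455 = 24/455 = 0.05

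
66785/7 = 9540 + 5/7 = 9540.71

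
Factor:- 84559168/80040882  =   - 2^5*3^( - 1) * 19^( - 1 )*53^1*97^1*257^1*702113^(-1 ) = - 42279584/40020441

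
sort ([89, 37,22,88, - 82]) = [ - 82,22,  37, 88,89]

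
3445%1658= 129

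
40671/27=4519/3 = 1506.33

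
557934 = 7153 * 78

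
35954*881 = 31675474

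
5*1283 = 6415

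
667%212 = 31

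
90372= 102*886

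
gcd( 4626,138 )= 6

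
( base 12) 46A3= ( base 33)78c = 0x1edb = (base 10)7899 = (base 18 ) 166F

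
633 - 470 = 163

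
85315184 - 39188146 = 46127038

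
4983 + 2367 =7350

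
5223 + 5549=10772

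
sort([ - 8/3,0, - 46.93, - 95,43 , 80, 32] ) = [ - 95, - 46.93,  -  8/3,0, 32, 43, 80 ] 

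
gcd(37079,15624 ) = 7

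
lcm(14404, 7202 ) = 14404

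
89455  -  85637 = 3818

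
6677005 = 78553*85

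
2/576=1/288= 0.00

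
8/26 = 4/13  =  0.31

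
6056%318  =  14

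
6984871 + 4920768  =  11905639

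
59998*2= 119996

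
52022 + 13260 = 65282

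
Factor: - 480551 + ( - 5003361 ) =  - 2^3*7^1*97927^1 = -5483912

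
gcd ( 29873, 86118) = 1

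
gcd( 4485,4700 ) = 5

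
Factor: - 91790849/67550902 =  - 2^(-1)*103^(- 1) * 327917^( - 1)*91790849^1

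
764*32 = 24448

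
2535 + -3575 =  - 1040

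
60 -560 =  - 500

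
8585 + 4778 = 13363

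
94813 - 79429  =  15384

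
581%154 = 119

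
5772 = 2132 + 3640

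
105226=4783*22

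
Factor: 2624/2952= 2^3 * 3^ ( - 2 ) = 8/9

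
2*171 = 342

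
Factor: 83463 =3^1 * 43^1* 647^1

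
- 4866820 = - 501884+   -  4364936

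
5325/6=1775/2 =887.50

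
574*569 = 326606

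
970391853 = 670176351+300215502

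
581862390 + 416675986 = 998538376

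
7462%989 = 539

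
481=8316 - 7835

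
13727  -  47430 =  - 33703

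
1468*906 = 1330008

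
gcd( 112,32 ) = 16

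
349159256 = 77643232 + 271516024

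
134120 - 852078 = - 717958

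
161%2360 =161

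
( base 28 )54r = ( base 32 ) 3UR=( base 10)4059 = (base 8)7733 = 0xFDB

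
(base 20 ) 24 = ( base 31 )1d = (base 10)44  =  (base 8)54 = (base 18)28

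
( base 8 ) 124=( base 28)30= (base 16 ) 54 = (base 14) 60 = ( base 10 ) 84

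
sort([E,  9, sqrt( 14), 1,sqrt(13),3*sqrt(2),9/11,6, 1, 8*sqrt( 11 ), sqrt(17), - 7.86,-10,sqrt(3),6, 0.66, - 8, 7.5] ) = [-10, - 8,-7.86, 0.66,9/11, 1, 1, sqrt(  3),E,sqrt(13), sqrt( 14), sqrt( 17), 3*sqrt( 2),6, 6,7.5, 9, 8*sqrt( 11 ) ] 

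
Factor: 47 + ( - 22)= 25 = 5^2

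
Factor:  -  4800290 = -2^1*5^1*11^1*17^2*151^1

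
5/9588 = 5/9588  =  0.00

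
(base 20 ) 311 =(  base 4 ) 103011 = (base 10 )1221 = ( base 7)3363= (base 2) 10011000101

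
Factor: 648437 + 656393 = 1304830 = 2^1*5^1*130483^1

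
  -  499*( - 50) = 24950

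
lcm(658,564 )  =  3948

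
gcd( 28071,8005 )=1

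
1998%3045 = 1998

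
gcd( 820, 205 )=205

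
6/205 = 6/205 = 0.03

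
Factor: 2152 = 2^3 *269^1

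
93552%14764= 4968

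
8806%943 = 319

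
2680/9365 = 536/1873 = 0.29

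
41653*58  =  2415874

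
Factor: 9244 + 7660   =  16904= 2^3*2113^1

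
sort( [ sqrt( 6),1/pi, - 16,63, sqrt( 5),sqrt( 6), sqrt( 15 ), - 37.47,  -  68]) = [-68,- 37.47, - 16, 1/pi,sqrt( 5 ),sqrt(  6),sqrt( 6 ), sqrt( 15),63]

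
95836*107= 10254452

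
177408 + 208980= 386388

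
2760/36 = 76 + 2/3  =  76.67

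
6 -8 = -2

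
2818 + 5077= 7895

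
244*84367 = 20585548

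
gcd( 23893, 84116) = 1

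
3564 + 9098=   12662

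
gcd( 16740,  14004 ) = 36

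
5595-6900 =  - 1305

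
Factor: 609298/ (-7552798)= - 304649/3776399 = - 11^( - 1)*67^1*4547^1*343309^ ( - 1)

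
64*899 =57536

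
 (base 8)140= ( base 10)96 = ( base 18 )56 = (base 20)4G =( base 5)341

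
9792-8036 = 1756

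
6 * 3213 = 19278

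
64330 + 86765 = 151095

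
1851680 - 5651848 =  - 3800168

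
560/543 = 1 + 17/543  =  1.03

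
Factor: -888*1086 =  - 2^4*3^2*37^1 * 181^1 = - 964368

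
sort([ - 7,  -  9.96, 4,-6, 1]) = [ - 9.96 ,-7,-6, 1, 4 ] 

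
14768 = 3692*4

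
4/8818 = 2/4409 = 0.00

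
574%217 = 140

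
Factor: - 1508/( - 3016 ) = 1/2 =2^( - 1) 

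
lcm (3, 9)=9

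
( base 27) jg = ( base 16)211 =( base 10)529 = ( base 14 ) 29B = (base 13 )319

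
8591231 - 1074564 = 7516667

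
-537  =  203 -740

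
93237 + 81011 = 174248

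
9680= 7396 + 2284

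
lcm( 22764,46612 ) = 978852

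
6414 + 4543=10957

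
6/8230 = 3/4115 = 0.00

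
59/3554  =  59/3554 = 0.02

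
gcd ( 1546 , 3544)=2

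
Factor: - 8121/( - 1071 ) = 3^(-1)*7^( - 1 ) *17^( - 1)*2707^1 = 2707/357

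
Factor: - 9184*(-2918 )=26798912 = 2^6*7^1 * 41^1*1459^1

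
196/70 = 2+4/5 = 2.80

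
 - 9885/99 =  - 3295/33 = - 99.85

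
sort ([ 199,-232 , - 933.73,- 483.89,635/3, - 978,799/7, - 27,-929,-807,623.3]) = [ - 978, - 933.73,  -  929,-807, - 483.89, - 232,  -  27,799/7,199,635/3, 623.3]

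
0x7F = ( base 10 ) 127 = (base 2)1111111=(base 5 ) 1002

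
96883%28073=12664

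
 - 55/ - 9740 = 11/1948=0.01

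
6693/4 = 6693/4 = 1673.25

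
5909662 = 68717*86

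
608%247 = 114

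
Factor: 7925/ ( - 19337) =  - 5^2 * 61^( - 1) =- 25/61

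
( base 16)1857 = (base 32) 62n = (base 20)FBB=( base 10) 6231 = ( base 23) BHL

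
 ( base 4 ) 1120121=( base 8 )13031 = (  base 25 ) 917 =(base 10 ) 5657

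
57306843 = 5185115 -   -  52121728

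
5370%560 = 330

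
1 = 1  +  0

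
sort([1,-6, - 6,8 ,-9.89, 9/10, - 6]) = [- 9.89, - 6, - 6, - 6,9/10 , 1,8]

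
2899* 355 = 1029145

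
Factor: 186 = 2^1*3^1 * 31^1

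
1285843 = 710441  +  575402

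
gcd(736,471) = 1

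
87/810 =29/270=0.11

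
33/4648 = 33/4648 = 0.01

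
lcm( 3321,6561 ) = 269001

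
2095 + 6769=8864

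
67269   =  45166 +22103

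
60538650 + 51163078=111701728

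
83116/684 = 20779/171 = 121.51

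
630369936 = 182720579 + 447649357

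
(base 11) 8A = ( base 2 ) 1100010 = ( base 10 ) 98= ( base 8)142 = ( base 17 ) 5d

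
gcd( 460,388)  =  4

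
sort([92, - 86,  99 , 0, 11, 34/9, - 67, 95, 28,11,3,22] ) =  [ - 86,-67 , 0,3,34/9,11,11, 22, 28, 92, 95,99 ]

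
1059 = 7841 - 6782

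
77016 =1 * 77016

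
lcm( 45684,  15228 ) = 45684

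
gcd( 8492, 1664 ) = 4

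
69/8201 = 69/8201=0.01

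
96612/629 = 153 + 375/629 = 153.60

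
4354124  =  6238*698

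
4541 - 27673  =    -  23132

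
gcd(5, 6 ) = 1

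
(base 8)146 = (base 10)102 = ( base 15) 6c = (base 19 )57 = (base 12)86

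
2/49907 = 2/49907=0.00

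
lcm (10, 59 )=590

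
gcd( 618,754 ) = 2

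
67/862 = 67/862 = 0.08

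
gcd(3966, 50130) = 6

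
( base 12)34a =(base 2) 111101010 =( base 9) 604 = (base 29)gq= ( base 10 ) 490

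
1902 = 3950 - 2048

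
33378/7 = 33378/7=4768.29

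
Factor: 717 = 3^1*239^1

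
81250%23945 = 9415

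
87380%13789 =4646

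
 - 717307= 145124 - 862431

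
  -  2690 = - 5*538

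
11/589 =11/589 = 0.02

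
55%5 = 0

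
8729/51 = 8729/51  =  171.16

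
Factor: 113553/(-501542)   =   - 2^(-1)*3^2*11^1 *31^1*37^1*61^ ( - 1)*4111^(-1)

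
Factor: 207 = 3^2*23^1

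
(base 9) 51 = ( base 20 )26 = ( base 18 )2a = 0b101110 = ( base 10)46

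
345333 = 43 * 8031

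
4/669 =4/669 = 0.01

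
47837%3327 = 1259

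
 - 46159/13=-3551 + 4/13 = - 3550.69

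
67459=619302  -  551843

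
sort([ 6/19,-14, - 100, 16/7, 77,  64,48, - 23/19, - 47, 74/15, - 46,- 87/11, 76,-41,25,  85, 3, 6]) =[- 100, - 47 , - 46, - 41, - 14,- 87/11 , - 23/19, 6/19,16/7, 3,74/15,  6,  25, 48, 64, 76, 77, 85 ]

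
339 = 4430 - 4091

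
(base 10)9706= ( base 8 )22752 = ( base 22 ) K14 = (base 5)302311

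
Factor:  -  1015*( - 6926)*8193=2^1*3^1 *5^1 *7^1*29^1*2731^1*3463^1 = 57595888770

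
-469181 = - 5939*79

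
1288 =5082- 3794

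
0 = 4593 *0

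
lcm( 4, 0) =0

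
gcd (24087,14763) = 777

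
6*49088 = 294528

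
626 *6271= 3925646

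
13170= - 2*( - 6585)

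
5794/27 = 5794/27 = 214.59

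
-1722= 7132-8854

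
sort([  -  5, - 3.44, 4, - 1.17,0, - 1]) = [ - 5, - 3.44,-1.17,- 1,0,  4] 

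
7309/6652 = 7309/6652 = 1.10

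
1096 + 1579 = 2675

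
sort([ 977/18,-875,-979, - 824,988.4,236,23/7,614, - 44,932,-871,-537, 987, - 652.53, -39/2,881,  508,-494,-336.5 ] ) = [-979,  -  875,-871,-824,-652.53, - 537, - 494, - 336.5, - 44,-39/2,23/7, 977/18,236,508,614,881,932, 987,988.4 ]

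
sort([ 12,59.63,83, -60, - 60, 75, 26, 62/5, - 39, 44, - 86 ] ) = [ - 86, - 60, - 60, - 39, 12,  62/5, 26 , 44 , 59.63, 75, 83]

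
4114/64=2057/32 = 64.28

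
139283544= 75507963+63775581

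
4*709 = 2836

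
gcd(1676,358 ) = 2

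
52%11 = 8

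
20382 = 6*3397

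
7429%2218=775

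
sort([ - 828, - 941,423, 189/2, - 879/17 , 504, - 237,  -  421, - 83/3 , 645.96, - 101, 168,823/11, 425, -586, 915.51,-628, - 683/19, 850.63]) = [ - 941,  -  828,  -  628 , - 586, - 421, - 237, - 101, - 879/17, - 683/19, - 83/3, 823/11, 189/2, 168, 423, 425, 504, 645.96, 850.63, 915.51 ] 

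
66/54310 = 33/27155 =0.00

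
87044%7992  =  7124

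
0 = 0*989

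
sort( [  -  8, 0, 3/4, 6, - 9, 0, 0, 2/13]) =[ - 9, - 8,  0, 0, 0, 2/13, 3/4,  6 ] 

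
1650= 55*30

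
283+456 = 739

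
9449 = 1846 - -7603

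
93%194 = 93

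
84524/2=42262 = 42262.00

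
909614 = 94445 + 815169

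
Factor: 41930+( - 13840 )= 28090 = 2^1*5^1*53^2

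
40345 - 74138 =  - 33793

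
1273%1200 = 73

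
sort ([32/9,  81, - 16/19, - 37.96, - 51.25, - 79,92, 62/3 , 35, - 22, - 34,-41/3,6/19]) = [-79 ,-51.25,- 37.96, - 34, - 22, - 41/3,- 16/19,6/19, 32/9, 62/3, 35, 81,  92]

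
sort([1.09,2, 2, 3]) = [ 1.09, 2, 2,3]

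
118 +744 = 862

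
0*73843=0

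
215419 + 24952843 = 25168262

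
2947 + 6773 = 9720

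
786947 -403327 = 383620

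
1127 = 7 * 161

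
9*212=1908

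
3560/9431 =3560/9431  =  0.38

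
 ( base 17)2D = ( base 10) 47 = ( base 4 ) 233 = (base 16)2F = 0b101111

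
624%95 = 54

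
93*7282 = 677226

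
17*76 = 1292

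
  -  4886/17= - 4886/17  =  - 287.41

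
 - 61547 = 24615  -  86162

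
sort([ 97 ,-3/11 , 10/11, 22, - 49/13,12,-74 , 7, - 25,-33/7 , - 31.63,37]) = [- 74, - 31.63,-25, - 33/7,  -  49/13, - 3/11, 10/11,7,12, 22,37,97]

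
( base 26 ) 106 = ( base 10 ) 682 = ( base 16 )2aa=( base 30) mm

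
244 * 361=88084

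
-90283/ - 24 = 90283/24  =  3761.79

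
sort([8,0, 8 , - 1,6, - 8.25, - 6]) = [ - 8.25, - 6,  -  1,0,6,8,8] 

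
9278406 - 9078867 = 199539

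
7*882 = 6174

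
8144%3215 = 1714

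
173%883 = 173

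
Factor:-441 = -3^2*7^2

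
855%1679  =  855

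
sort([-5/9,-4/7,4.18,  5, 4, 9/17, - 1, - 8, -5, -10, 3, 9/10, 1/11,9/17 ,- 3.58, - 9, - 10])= [ - 10, - 10, - 9,-8, - 5, - 3.58, - 1, - 4/7, - 5/9, 1/11, 9/17, 9/17,  9/10, 3, 4, 4.18, 5 ]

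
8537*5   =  42685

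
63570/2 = 31785 = 31785.00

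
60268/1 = 60268 = 60268.00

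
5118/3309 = 1706/1103  =  1.55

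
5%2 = 1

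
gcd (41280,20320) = 160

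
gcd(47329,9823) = 893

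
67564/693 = 97 +49/99 =97.49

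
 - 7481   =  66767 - 74248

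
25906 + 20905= 46811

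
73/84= 73/84 = 0.87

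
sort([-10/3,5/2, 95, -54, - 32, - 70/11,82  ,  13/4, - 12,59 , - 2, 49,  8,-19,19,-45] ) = [  -  54, - 45 , - 32, - 19, -12, - 70/11,-10/3,  -  2,5/2, 13/4 , 8,  19,49 , 59,  82,95 ] 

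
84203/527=159 + 410/527 = 159.78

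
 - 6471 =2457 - 8928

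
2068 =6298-4230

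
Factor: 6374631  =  3^1*2124877^1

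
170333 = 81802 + 88531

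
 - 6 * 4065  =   - 24390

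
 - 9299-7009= - 16308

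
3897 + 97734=101631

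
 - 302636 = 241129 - 543765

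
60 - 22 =38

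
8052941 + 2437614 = 10490555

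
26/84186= 13/42093 =0.00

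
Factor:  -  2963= - 2963^1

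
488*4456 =2174528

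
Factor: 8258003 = 13^1*641^1*991^1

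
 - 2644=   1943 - 4587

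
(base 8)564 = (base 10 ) 372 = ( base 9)453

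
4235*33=139755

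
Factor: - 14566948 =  - 2^2*11^2*30097^1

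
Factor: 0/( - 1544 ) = 0 = 0^1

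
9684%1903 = 169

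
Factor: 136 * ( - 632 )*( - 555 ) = 2^6 * 3^1 * 5^1*17^1*37^1 * 79^1=47703360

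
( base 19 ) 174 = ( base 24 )KI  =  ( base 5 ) 3443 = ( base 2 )111110010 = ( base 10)498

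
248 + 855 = 1103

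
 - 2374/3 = - 792 + 2/3  =  - 791.33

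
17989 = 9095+8894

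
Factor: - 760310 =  - 2^1 * 5^1*76031^1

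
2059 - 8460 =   -  6401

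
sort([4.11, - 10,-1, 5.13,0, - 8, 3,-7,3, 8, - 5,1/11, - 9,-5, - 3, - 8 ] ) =[-10,-9,-8,-8, -7,-5,-5,-3,  -  1  ,  0,  1/11,3,3,4.11, 5.13, 8 ] 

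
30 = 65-35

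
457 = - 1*( - 457)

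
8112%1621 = 7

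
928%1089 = 928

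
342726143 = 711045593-368319450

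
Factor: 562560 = 2^7*3^1* 5^1*293^1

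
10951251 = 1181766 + 9769485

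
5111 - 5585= - 474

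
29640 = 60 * 494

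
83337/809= 83337/809= 103.01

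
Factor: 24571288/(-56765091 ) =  - 2^3*3^(-1 ) *7^1*17^(-2)*61^1 * 233^( - 1 )*281^(  -  1 )*7193^1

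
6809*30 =204270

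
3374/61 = 55 + 19/61=55.31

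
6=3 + 3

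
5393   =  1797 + 3596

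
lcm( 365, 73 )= 365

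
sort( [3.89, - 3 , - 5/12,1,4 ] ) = [ - 3, -5/12, 1, 3.89, 4 ] 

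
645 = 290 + 355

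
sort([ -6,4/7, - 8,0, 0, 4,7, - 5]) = [  -  8, - 6, - 5,0, 0,4/7, 4, 7 ] 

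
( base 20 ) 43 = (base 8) 123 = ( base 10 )83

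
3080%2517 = 563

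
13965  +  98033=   111998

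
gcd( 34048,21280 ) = 4256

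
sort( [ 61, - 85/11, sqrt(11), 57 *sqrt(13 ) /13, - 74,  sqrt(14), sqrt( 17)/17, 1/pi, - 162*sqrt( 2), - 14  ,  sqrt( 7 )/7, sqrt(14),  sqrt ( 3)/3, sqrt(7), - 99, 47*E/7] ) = [ - 162*sqrt( 2), - 99, - 74, - 14, - 85/11, sqrt(17 )/17, 1/pi,sqrt( 7)/7, sqrt(3)/3,sqrt( 7),sqrt( 11), sqrt(14 ), sqrt( 14),57*sqrt(13)/13,47*E/7,61]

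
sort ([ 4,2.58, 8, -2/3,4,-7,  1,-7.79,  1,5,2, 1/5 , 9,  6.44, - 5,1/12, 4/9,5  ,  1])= [ - 7.79, - 7,-5, - 2/3, 1/12,1/5, 4/9,  1,1, 1,2, 2.58 , 4, 4,5,5,  6.44,8, 9]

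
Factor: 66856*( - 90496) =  - 6050200576 = -2^10 * 7^1*61^1*101^1* 137^1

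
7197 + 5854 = 13051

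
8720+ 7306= 16026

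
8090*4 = 32360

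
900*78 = 70200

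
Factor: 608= 2^5*19^1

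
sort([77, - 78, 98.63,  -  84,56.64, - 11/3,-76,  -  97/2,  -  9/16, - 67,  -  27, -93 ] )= [ - 93,  -  84 ,-78, - 76, - 67, - 97/2, - 27, - 11/3, - 9/16,  56.64,77, 98.63] 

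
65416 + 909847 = 975263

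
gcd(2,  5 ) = 1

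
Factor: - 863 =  - 863^1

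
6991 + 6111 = 13102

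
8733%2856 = 165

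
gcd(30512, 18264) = 8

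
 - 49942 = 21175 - 71117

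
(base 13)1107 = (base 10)2373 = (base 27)36O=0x945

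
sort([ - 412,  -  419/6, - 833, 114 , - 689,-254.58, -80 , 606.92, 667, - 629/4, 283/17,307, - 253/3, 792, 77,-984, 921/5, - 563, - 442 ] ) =[ - 984 ,  -  833, - 689, -563, - 442, - 412, - 254.58, - 629/4, - 253/3, - 80, - 419/6,283/17, 77,  114,921/5, 307, 606.92, 667, 792 ] 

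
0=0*9984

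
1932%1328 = 604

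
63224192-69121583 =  - 5897391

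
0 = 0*415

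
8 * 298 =2384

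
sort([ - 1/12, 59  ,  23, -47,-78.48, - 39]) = [ - 78.48 , - 47, -39, - 1/12, 23, 59]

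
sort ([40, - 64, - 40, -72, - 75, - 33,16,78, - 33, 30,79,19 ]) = [ - 75,-72  ,- 64, - 40,-33,-33 , 16,19, 30,40,78, 79 ] 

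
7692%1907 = 64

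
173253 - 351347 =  - 178094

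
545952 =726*752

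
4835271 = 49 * 98679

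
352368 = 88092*4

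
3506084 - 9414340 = -5908256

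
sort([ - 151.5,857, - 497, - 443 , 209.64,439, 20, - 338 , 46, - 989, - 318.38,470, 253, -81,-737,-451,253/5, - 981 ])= [ - 989,-981, -737, - 497,- 451,-443 , - 338 , - 318.38 , -151.5, - 81,20,  46,253/5,209.64 , 253,439,470,857] 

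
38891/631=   61 + 400/631  =  61.63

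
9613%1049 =172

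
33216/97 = 342+42/97 = 342.43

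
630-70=560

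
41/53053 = 41/53053=   0.00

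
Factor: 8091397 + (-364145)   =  2^2*13^1*181^1*821^1 = 7727252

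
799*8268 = 6606132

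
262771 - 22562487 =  - 22299716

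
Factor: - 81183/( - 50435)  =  3^1*5^(-1)*7^( - 1) * 11^(-1)*131^( - 1)*27061^1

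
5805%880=525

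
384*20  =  7680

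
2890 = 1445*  2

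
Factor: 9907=9907^1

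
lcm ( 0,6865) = 0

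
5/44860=1/8972 = 0.00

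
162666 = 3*54222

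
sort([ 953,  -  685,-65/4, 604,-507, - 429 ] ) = [-685, - 507,  -  429, - 65/4,604, 953 ]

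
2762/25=110 + 12/25 = 110.48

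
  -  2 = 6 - 8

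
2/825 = 2/825 = 0.00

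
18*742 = 13356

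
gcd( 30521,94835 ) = 1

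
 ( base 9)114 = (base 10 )94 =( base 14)6a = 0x5E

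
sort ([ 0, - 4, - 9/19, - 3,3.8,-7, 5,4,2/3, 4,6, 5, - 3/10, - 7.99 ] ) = [-7.99, - 7, - 4,  -  3, - 9/19,- 3/10,0,2/3, 3.8, 4, 4,  5,5, 6]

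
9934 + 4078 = 14012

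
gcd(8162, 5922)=14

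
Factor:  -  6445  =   - 5^1*1289^1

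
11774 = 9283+2491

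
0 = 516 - 516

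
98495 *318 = 31321410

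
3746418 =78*48031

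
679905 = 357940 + 321965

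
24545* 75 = 1840875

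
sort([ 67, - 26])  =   [ - 26 , 67]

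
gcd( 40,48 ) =8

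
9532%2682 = 1486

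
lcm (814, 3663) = 7326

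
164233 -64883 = 99350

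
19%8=3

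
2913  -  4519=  - 1606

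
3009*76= 228684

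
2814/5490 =469/915 = 0.51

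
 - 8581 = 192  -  8773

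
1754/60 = 877/30=29.23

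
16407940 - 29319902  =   - 12911962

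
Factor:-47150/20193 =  - 2^1 * 3^(-1)*5^2*23^1*41^1*53^ ( - 1)*127^( - 1)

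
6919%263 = 81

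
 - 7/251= - 1 + 244/251 = -  0.03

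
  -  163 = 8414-8577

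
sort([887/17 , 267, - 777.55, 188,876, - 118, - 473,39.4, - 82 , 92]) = [-777.55, - 473, - 118, - 82,39.4, 887/17,92, 188, 267, 876] 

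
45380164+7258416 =52638580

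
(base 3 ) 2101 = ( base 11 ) 59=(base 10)64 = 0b1000000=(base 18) 3A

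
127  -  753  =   - 626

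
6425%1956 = 557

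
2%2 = 0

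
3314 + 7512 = 10826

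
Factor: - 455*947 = - 430885 = - 5^1*7^1 * 13^1*947^1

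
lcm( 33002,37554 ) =1089066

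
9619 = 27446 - 17827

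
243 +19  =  262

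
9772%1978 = 1860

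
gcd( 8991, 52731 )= 243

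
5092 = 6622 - 1530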